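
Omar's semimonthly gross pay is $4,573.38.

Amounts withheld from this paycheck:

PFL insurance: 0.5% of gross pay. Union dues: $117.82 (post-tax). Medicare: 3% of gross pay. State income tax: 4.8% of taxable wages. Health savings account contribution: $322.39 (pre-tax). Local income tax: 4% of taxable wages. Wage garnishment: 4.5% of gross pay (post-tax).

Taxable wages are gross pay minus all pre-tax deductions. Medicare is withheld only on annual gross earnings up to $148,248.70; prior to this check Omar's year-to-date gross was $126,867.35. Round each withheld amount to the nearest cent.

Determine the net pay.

Health savings account contribution: $322.39
Taxable wages = $4,573.38 − $322.39 = $4,250.99
State income tax: $4,250.99 × 0.048 = $204.05
Local income tax: $4,250.99 × 0.04 = $170.04
Medicare: cap not yet reached, full $4,573.38 is subject → $4,573.38 × 0.03 = $137.20
PFL insurance: $4,573.38 × 0.005 = $22.87
Wage garnishment: $4,573.38 × 0.045 = $205.80
Union dues: $117.82
Total deductions = $322.39 + $204.05 + $170.04 + $137.20 + $22.87 + $205.80 + $117.82 = $1,180.17
Net pay = $4,573.38 − $1,180.17 = $3,393.21

$3,393.21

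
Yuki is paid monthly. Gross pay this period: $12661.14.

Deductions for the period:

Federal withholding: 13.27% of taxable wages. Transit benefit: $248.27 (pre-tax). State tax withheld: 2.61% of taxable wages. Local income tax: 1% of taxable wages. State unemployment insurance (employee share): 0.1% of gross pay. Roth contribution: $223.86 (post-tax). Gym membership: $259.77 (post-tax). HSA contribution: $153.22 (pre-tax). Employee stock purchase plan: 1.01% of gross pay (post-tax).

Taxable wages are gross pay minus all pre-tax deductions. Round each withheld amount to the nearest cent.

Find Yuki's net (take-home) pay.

$9566.04

HSA contribution: $153.22
Transit benefit: $248.27
Pre-tax total = $153.22 + $248.27 = $401.49
Taxable wages = $12661.14 − $401.49 = $12259.65
Federal withholding: $12259.65 × 0.1327 = $1626.86
Local income tax: $12259.65 × 0.01 = $122.60
State tax withheld: $12259.65 × 0.0261 = $319.98
State unemployment insurance (employee share): $12661.14 × 0.001 = $12.66
Employee stock purchase plan: $12661.14 × 0.0101 = $127.88
Gym membership: $259.77
Roth contribution: $223.86
Total deductions = $153.22 + $248.27 + $1626.86 + $122.60 + $319.98 + $12.66 + $127.88 + $259.77 + $223.86 = $3095.10
Net pay = $12661.14 − $3095.10 = $9566.04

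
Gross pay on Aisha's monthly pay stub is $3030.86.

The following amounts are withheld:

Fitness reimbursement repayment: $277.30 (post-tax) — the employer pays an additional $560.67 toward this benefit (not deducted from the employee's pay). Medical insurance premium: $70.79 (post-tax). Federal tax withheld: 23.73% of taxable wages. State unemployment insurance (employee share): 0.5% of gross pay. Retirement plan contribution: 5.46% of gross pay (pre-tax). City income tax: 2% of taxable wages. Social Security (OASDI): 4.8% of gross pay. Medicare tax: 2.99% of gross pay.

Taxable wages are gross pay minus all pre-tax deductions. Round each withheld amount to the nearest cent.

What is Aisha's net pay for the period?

$1528.78

Retirement plan contribution: $3030.86 × 0.0546 = $165.48
Taxable wages = $3030.86 − $165.48 = $2865.38
Federal tax withheld: $2865.38 × 0.2373 = $679.95
City income tax: $2865.38 × 0.02 = $57.31
Social Security (OASDI): $3030.86 × 0.048 = $145.48
State unemployment insurance (employee share): $3030.86 × 0.005 = $15.15
Medicare tax: $3030.86 × 0.0299 = $90.62
Medical insurance premium: $70.79
Fitness reimbursement repayment: $277.30
(Employer's $560.67 toward fitness reimbursement repayment is not withheld from the employee.)
Total deductions = $165.48 + $679.95 + $57.31 + $145.48 + $15.15 + $90.62 + $70.79 + $277.30 = $1502.08
Net pay = $3030.86 − $1502.08 = $1528.78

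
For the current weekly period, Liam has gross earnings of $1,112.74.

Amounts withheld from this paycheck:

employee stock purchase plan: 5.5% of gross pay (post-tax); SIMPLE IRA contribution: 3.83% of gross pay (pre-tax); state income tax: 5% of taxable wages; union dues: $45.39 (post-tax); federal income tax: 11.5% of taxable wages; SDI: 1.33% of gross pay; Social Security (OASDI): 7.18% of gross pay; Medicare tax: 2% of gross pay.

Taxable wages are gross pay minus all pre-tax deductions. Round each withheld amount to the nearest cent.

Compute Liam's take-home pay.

$670.02

SIMPLE IRA contribution: $1,112.74 × 0.0383 = $42.62
Taxable wages = $1,112.74 − $42.62 = $1,070.12
State income tax: $1,070.12 × 0.05 = $53.51
Federal income tax: $1,070.12 × 0.115 = $123.06
Medicare tax: $1,112.74 × 0.02 = $22.25
SDI: $1,112.74 × 0.0133 = $14.80
Social Security (OASDI): $1,112.74 × 0.0718 = $79.89
Union dues: $45.39
Employee stock purchase plan: $1,112.74 × 0.055 = $61.20
Total deductions = $42.62 + $53.51 + $123.06 + $22.25 + $14.80 + $79.89 + $45.39 + $61.20 = $442.72
Net pay = $1,112.74 − $442.72 = $670.02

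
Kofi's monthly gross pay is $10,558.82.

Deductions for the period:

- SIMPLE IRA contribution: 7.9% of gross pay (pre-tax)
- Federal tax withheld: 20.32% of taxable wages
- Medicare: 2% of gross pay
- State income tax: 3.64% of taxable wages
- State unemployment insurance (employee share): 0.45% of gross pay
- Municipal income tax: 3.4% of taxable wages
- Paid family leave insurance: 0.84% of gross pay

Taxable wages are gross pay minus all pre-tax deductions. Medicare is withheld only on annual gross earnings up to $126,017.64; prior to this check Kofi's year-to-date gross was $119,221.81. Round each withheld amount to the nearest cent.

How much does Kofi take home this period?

SIMPLE IRA contribution: $10,558.82 × 0.079 = $834.15
Taxable wages = $10,558.82 − $834.15 = $9,724.67
Federal tax withheld: $9,724.67 × 0.2032 = $1,976.05
Municipal income tax: $9,724.67 × 0.034 = $330.64
State income tax: $9,724.67 × 0.0364 = $353.98
Medicare: only $126,017.64 − $119,221.81 = $6,795.83 of this check is subject → $6,795.83 × 0.02 = $135.92
Paid family leave insurance: $10,558.82 × 0.0084 = $88.69
State unemployment insurance (employee share): $10,558.82 × 0.0045 = $47.51
Total deductions = $834.15 + $1,976.05 + $330.64 + $353.98 + $135.92 + $88.69 + $47.51 = $3,766.94
Net pay = $10,558.82 − $3,766.94 = $6,791.88

$6,791.88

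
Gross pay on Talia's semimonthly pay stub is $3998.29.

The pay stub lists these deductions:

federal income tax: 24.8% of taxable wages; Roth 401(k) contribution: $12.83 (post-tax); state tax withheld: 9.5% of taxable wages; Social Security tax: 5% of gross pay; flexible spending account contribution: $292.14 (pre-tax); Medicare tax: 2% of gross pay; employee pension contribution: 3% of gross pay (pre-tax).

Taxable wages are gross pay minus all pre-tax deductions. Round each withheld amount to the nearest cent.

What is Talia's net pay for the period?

$2063.42

Flexible spending account contribution: $292.14
Employee pension contribution: $3998.29 × 0.03 = $119.95
Pre-tax total = $292.14 + $119.95 = $412.09
Taxable wages = $3998.29 − $412.09 = $3586.20
State tax withheld: $3586.20 × 0.095 = $340.69
Federal income tax: $3586.20 × 0.248 = $889.38
Medicare tax: $3998.29 × 0.02 = $79.97
Social Security tax: $3998.29 × 0.05 = $199.91
Roth 401(k) contribution: $12.83
Total deductions = $292.14 + $119.95 + $340.69 + $889.38 + $79.97 + $199.91 + $12.83 = $1934.87
Net pay = $3998.29 − $1934.87 = $2063.42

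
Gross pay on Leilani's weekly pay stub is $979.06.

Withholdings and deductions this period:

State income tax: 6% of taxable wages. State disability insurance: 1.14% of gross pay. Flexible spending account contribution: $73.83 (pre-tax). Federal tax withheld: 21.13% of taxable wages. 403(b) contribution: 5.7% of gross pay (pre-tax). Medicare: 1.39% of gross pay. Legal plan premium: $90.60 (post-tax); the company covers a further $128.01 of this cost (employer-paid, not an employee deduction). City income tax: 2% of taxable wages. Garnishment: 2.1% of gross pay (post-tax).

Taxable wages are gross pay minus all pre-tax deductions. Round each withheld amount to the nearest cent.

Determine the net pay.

Flexible spending account contribution: $73.83
403(b) contribution: $979.06 × 0.057 = $55.81
Pre-tax total = $73.83 + $55.81 = $129.64
Taxable wages = $979.06 − $129.64 = $849.42
State income tax: $849.42 × 0.06 = $50.97
City income tax: $849.42 × 0.02 = $16.99
Federal tax withheld: $849.42 × 0.2113 = $179.48
Medicare: $979.06 × 0.0139 = $13.61
State disability insurance: $979.06 × 0.0114 = $11.16
Legal plan premium: $90.60
Garnishment: $979.06 × 0.021 = $20.56
(Employer's $128.01 toward legal plan premium is not withheld from the employee.)
Total deductions = $73.83 + $55.81 + $50.97 + $16.99 + $179.48 + $13.61 + $11.16 + $90.60 + $20.56 = $513.01
Net pay = $979.06 − $513.01 = $466.05

$466.05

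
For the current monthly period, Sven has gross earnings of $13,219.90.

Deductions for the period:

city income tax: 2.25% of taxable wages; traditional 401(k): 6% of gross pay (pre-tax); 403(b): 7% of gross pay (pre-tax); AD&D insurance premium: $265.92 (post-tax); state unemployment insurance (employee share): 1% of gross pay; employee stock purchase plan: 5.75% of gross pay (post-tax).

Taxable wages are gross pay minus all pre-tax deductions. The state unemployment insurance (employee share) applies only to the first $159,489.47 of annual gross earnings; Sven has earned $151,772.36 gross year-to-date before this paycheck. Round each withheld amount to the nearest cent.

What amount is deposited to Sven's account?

403(b): $13,219.90 × 0.07 = $925.39
Traditional 401(k): $13,219.90 × 0.06 = $793.19
Pre-tax total = $925.39 + $793.19 = $1,718.58
Taxable wages = $13,219.90 − $1,718.58 = $11,501.32
City income tax: $11,501.32 × 0.0225 = $258.78
State unemployment insurance (employee share): only $159,489.47 − $151,772.36 = $7,717.11 of this check is subject → $7,717.11 × 0.01 = $77.17
Employee stock purchase plan: $13,219.90 × 0.0575 = $760.14
AD&D insurance premium: $265.92
Total deductions = $925.39 + $793.19 + $258.78 + $77.17 + $760.14 + $265.92 = $3,080.59
Net pay = $13,219.90 − $3,080.59 = $10,139.31

$10,139.31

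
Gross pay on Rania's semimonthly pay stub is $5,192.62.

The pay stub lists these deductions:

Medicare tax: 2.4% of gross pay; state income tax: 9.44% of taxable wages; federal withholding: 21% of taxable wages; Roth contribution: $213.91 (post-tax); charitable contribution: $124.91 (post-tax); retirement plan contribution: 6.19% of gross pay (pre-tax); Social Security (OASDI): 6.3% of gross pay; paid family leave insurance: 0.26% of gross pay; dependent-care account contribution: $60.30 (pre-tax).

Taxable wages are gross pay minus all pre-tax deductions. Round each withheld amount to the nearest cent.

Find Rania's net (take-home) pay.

Dependent-care account contribution: $60.30
Retirement plan contribution: $5,192.62 × 0.0619 = $321.42
Pre-tax total = $60.30 + $321.42 = $381.72
Taxable wages = $5,192.62 − $381.72 = $4,810.90
Federal withholding: $4,810.90 × 0.21 = $1,010.29
State income tax: $4,810.90 × 0.0944 = $454.15
Medicare tax: $5,192.62 × 0.024 = $124.62
Social Security (OASDI): $5,192.62 × 0.063 = $327.14
Paid family leave insurance: $5,192.62 × 0.0026 = $13.50
Roth contribution: $213.91
Charitable contribution: $124.91
Total deductions = $60.30 + $321.42 + $1,010.29 + $454.15 + $124.62 + $327.14 + $13.50 + $213.91 + $124.91 = $2,650.24
Net pay = $5,192.62 − $2,650.24 = $2,542.38

$2,542.38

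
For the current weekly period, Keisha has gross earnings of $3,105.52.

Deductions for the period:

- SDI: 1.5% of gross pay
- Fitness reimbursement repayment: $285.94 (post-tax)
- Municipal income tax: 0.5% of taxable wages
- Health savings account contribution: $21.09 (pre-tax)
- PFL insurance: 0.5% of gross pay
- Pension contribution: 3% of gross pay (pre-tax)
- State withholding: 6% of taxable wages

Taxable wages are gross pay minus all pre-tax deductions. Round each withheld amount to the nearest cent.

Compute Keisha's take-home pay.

$2,448.77

Pension contribution: $3,105.52 × 0.03 = $93.17
Health savings account contribution: $21.09
Pre-tax total = $93.17 + $21.09 = $114.26
Taxable wages = $3,105.52 − $114.26 = $2,991.26
State withholding: $2,991.26 × 0.06 = $179.48
Municipal income tax: $2,991.26 × 0.005 = $14.96
PFL insurance: $3,105.52 × 0.005 = $15.53
SDI: $3,105.52 × 0.015 = $46.58
Fitness reimbursement repayment: $285.94
Total deductions = $93.17 + $21.09 + $179.48 + $14.96 + $15.53 + $46.58 + $285.94 = $656.75
Net pay = $3,105.52 − $656.75 = $2,448.77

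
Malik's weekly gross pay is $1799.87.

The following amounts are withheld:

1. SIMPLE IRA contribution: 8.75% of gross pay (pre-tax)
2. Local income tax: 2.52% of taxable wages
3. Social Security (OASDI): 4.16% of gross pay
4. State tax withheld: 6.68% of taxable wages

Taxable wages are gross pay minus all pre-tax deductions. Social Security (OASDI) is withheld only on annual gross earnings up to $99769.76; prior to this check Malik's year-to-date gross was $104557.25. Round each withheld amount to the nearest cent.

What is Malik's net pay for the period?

$1491.28

SIMPLE IRA contribution: $1799.87 × 0.0875 = $157.49
Taxable wages = $1799.87 − $157.49 = $1642.38
Local income tax: $1642.38 × 0.0252 = $41.39
State tax withheld: $1642.38 × 0.0668 = $109.71
Social Security (OASDI): annual cap $99769.76 already reached (YTD $104557.25), so $0.00
Total deductions = $157.49 + $41.39 + $109.71 + $0.00 = $308.59
Net pay = $1799.87 − $308.59 = $1491.28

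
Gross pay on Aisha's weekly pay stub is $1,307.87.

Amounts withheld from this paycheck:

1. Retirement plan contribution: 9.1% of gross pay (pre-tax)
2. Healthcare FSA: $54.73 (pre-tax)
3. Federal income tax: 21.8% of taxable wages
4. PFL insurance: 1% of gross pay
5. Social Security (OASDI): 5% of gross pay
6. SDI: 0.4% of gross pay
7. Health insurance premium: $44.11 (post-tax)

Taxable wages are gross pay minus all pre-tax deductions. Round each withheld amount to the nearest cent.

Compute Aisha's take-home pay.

$759.07

Healthcare FSA: $54.73
Retirement plan contribution: $1,307.87 × 0.091 = $119.02
Pre-tax total = $54.73 + $119.02 = $173.75
Taxable wages = $1,307.87 − $173.75 = $1,134.12
Federal income tax: $1,134.12 × 0.218 = $247.24
PFL insurance: $1,307.87 × 0.01 = $13.08
Social Security (OASDI): $1,307.87 × 0.05 = $65.39
SDI: $1,307.87 × 0.004 = $5.23
Health insurance premium: $44.11
Total deductions = $54.73 + $119.02 + $247.24 + $13.08 + $65.39 + $5.23 + $44.11 = $548.80
Net pay = $1,307.87 − $548.80 = $759.07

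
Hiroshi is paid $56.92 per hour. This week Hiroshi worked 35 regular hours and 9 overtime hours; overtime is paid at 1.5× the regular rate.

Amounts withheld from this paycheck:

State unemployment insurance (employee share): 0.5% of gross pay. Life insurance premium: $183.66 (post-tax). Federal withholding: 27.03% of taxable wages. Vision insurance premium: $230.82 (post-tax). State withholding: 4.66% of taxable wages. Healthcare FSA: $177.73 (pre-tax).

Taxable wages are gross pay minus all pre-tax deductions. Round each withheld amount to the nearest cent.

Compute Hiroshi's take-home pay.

Regular pay: 35 × $56.92 = $1,992.20
Overtime pay: 9 × $56.92 × 1.5 = $768.42
Gross pay = $1,992.20 + $768.42 = $2,760.62
Healthcare FSA: $177.73
Taxable wages = $2,760.62 − $177.73 = $2,582.89
State withholding: $2,582.89 × 0.0466 = $120.36
Federal withholding: $2,582.89 × 0.2703 = $698.16
State unemployment insurance (employee share): $2,760.62 × 0.005 = $13.80
Life insurance premium: $183.66
Vision insurance premium: $230.82
Total deductions = $177.73 + $120.36 + $698.16 + $13.80 + $183.66 + $230.82 = $1,424.53
Net pay = $2,760.62 − $1,424.53 = $1,336.09

$1,336.09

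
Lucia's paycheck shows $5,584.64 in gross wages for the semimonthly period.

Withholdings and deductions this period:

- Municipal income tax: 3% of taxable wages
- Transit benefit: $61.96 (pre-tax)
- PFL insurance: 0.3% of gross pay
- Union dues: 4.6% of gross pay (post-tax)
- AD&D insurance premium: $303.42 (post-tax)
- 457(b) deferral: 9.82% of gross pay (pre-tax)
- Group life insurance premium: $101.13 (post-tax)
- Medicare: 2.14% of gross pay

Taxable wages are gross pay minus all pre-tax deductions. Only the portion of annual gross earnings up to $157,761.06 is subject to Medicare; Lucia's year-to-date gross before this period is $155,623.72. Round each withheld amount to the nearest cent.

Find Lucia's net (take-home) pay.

457(b) deferral: $5,584.64 × 0.0982 = $548.41
Transit benefit: $61.96
Pre-tax total = $548.41 + $61.96 = $610.37
Taxable wages = $5,584.64 − $610.37 = $4,974.27
Municipal income tax: $4,974.27 × 0.03 = $149.23
Medicare: only $157,761.06 − $155,623.72 = $2,137.34 of this check is subject → $2,137.34 × 0.0214 = $45.74
PFL insurance: $5,584.64 × 0.003 = $16.75
Union dues: $5,584.64 × 0.046 = $256.89
AD&D insurance premium: $303.42
Group life insurance premium: $101.13
Total deductions = $548.41 + $61.96 + $149.23 + $45.74 + $16.75 + $256.89 + $303.42 + $101.13 = $1,483.53
Net pay = $5,584.64 − $1,483.53 = $4,101.11

$4,101.11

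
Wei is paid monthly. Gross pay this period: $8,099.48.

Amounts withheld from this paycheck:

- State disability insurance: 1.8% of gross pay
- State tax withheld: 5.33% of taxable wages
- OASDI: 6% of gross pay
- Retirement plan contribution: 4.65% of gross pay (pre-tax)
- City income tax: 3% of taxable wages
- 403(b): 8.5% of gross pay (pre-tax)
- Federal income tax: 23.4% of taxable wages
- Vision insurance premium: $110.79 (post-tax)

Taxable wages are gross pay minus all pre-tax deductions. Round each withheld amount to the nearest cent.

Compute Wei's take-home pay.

$4,059.83

Retirement plan contribution: $8,099.48 × 0.0465 = $376.63
403(b): $8,099.48 × 0.085 = $688.46
Pre-tax total = $376.63 + $688.46 = $1,065.09
Taxable wages = $8,099.48 − $1,065.09 = $7,034.39
State tax withheld: $7,034.39 × 0.0533 = $374.93
City income tax: $7,034.39 × 0.03 = $211.03
Federal income tax: $7,034.39 × 0.234 = $1,646.05
State disability insurance: $8,099.48 × 0.018 = $145.79
OASDI: $8,099.48 × 0.06 = $485.97
Vision insurance premium: $110.79
Total deductions = $376.63 + $688.46 + $374.93 + $211.03 + $1,646.05 + $145.79 + $485.97 + $110.79 = $4,039.65
Net pay = $8,099.48 − $4,039.65 = $4,059.83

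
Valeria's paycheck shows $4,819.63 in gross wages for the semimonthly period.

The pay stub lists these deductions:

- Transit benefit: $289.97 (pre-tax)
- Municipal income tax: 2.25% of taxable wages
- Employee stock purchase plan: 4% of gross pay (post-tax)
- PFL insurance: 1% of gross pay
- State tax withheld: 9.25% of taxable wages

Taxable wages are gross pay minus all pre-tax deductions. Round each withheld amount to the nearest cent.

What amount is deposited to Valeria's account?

Transit benefit: $289.97
Taxable wages = $4,819.63 − $289.97 = $4,529.66
State tax withheld: $4,529.66 × 0.0925 = $418.99
Municipal income tax: $4,529.66 × 0.0225 = $101.92
PFL insurance: $4,819.63 × 0.01 = $48.20
Employee stock purchase plan: $4,819.63 × 0.04 = $192.79
Total deductions = $289.97 + $418.99 + $101.92 + $48.20 + $192.79 = $1,051.87
Net pay = $4,819.63 − $1,051.87 = $3,767.76

$3,767.76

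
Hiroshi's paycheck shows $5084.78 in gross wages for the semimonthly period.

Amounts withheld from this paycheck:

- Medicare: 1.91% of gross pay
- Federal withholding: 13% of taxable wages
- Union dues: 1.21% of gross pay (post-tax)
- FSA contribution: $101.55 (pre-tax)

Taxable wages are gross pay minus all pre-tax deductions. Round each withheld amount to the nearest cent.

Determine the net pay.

FSA contribution: $101.55
Taxable wages = $5084.78 − $101.55 = $4983.23
Federal withholding: $4983.23 × 0.13 = $647.82
Medicare: $5084.78 × 0.0191 = $97.12
Union dues: $5084.78 × 0.0121 = $61.53
Total deductions = $101.55 + $647.82 + $97.12 + $61.53 = $908.02
Net pay = $5084.78 − $908.02 = $4176.76

$4176.76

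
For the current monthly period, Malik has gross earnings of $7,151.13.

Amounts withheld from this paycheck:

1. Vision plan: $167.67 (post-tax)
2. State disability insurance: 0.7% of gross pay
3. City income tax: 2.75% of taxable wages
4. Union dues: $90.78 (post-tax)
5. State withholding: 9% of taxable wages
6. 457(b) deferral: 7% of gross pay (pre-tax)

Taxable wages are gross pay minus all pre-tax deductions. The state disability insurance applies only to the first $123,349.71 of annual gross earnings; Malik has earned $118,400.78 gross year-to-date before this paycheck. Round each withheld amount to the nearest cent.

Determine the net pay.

$5,576.02

457(b) deferral: $7,151.13 × 0.07 = $500.58
Taxable wages = $7,151.13 − $500.58 = $6,650.55
City income tax: $6,650.55 × 0.0275 = $182.89
State withholding: $6,650.55 × 0.09 = $598.55
State disability insurance: only $123,349.71 − $118,400.78 = $4,948.93 of this check is subject → $4,948.93 × 0.007 = $34.64
Union dues: $90.78
Vision plan: $167.67
Total deductions = $500.58 + $182.89 + $598.55 + $34.64 + $90.78 + $167.67 = $1,575.11
Net pay = $7,151.13 − $1,575.11 = $5,576.02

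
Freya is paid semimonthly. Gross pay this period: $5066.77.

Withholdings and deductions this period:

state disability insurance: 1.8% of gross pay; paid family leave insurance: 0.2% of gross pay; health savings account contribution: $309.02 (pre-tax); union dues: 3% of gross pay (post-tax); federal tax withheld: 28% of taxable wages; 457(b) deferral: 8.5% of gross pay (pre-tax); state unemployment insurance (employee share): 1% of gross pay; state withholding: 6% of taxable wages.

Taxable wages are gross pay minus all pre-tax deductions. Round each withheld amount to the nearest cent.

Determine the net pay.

$2551.87

Health savings account contribution: $309.02
457(b) deferral: $5066.77 × 0.085 = $430.68
Pre-tax total = $309.02 + $430.68 = $739.70
Taxable wages = $5066.77 − $739.70 = $4327.07
State withholding: $4327.07 × 0.06 = $259.62
Federal tax withheld: $4327.07 × 0.28 = $1211.58
State unemployment insurance (employee share): $5066.77 × 0.01 = $50.67
Paid family leave insurance: $5066.77 × 0.002 = $10.13
State disability insurance: $5066.77 × 0.018 = $91.20
Union dues: $5066.77 × 0.03 = $152.00
Total deductions = $309.02 + $430.68 + $259.62 + $1211.58 + $50.67 + $10.13 + $91.20 + $152.00 = $2514.90
Net pay = $5066.77 − $2514.90 = $2551.87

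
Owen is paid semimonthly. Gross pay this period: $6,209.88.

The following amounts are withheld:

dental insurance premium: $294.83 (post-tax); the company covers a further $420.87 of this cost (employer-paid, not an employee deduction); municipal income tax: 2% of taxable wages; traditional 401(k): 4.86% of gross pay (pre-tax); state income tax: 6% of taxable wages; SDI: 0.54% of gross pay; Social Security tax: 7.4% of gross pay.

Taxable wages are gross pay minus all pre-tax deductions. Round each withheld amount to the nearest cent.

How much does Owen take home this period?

$4,647.55

Traditional 401(k): $6,209.88 × 0.0486 = $301.80
Taxable wages = $6,209.88 − $301.80 = $5,908.08
State income tax: $5,908.08 × 0.06 = $354.48
Municipal income tax: $5,908.08 × 0.02 = $118.16
SDI: $6,209.88 × 0.0054 = $33.53
Social Security tax: $6,209.88 × 0.074 = $459.53
Dental insurance premium: $294.83
(Employer's $420.87 toward dental insurance premium is not withheld from the employee.)
Total deductions = $301.80 + $354.48 + $118.16 + $33.53 + $459.53 + $294.83 = $1,562.33
Net pay = $6,209.88 − $1,562.33 = $4,647.55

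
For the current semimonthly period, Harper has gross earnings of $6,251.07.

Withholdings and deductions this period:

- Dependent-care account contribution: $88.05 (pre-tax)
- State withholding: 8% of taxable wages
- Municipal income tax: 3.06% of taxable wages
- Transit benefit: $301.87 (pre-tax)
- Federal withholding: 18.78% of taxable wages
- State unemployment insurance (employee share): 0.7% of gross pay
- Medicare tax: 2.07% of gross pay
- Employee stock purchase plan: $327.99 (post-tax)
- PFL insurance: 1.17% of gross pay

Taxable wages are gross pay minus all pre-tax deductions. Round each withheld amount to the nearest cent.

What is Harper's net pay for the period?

Dependent-care account contribution: $88.05
Transit benefit: $301.87
Pre-tax total = $88.05 + $301.87 = $389.92
Taxable wages = $6,251.07 − $389.92 = $5,861.15
Federal withholding: $5,861.15 × 0.1878 = $1,100.72
Municipal income tax: $5,861.15 × 0.0306 = $179.35
State withholding: $5,861.15 × 0.08 = $468.89
State unemployment insurance (employee share): $6,251.07 × 0.007 = $43.76
Medicare tax: $6,251.07 × 0.0207 = $129.40
PFL insurance: $6,251.07 × 0.0117 = $73.14
Employee stock purchase plan: $327.99
Total deductions = $88.05 + $301.87 + $1,100.72 + $179.35 + $468.89 + $43.76 + $129.40 + $73.14 + $327.99 = $2,713.17
Net pay = $6,251.07 − $2,713.17 = $3,537.90

$3,537.90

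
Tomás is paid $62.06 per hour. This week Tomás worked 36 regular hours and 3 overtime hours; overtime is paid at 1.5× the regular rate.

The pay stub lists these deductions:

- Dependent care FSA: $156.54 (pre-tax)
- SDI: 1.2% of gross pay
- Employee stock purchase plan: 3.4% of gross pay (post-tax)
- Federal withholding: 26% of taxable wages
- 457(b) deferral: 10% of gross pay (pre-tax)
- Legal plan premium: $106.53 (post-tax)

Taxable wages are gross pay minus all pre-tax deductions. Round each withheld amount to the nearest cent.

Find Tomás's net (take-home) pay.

Regular pay: 36 × $62.06 = $2234.16
Overtime pay: 3 × $62.06 × 1.5 = $279.27
Gross pay = $2234.16 + $279.27 = $2513.43
Dependent care FSA: $156.54
457(b) deferral: $2513.43 × 0.1 = $251.34
Pre-tax total = $156.54 + $251.34 = $407.88
Taxable wages = $2513.43 − $407.88 = $2105.55
Federal withholding: $2105.55 × 0.26 = $547.44
SDI: $2513.43 × 0.012 = $30.16
Legal plan premium: $106.53
Employee stock purchase plan: $2513.43 × 0.034 = $85.46
Total deductions = $156.54 + $251.34 + $547.44 + $30.16 + $106.53 + $85.46 = $1177.47
Net pay = $2513.43 − $1177.47 = $1335.96

$1335.96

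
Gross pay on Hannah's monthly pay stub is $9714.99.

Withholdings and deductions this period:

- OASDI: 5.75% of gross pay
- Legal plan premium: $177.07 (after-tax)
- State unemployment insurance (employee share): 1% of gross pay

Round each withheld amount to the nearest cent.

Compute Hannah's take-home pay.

State unemployment insurance (employee share): $9714.99 × 0.01 = $97.15
OASDI: $9714.99 × 0.0575 = $558.61
Legal plan premium: $177.07
Total deductions = $97.15 + $558.61 + $177.07 = $832.83
Net pay = $9714.99 − $832.83 = $8882.16

$8882.16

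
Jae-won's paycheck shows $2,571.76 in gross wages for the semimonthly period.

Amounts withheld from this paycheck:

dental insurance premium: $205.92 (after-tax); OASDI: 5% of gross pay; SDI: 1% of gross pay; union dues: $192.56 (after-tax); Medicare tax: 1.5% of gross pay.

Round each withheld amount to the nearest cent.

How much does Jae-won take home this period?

Medicare tax: $2,571.76 × 0.015 = $38.58
SDI: $2,571.76 × 0.01 = $25.72
OASDI: $2,571.76 × 0.05 = $128.59
Union dues: $192.56
Dental insurance premium: $205.92
Total deductions = $38.58 + $25.72 + $128.59 + $192.56 + $205.92 = $591.37
Net pay = $2,571.76 − $591.37 = $1,980.39

$1,980.39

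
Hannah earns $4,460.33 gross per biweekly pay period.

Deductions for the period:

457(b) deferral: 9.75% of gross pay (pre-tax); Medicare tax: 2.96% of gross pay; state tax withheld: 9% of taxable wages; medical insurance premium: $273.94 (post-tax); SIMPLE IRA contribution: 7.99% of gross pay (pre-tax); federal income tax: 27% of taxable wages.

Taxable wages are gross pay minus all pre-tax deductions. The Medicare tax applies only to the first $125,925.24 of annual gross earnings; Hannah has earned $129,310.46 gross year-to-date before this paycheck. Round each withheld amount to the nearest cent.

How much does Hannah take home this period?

$2,074.26

457(b) deferral: $4,460.33 × 0.0975 = $434.88
SIMPLE IRA contribution: $4,460.33 × 0.0799 = $356.38
Pre-tax total = $434.88 + $356.38 = $791.26
Taxable wages = $4,460.33 − $791.26 = $3,669.07
State tax withheld: $3,669.07 × 0.09 = $330.22
Federal income tax: $3,669.07 × 0.27 = $990.65
Medicare tax: annual cap $125,925.24 already reached (YTD $129,310.46), so $0.00
Medical insurance premium: $273.94
Total deductions = $434.88 + $356.38 + $330.22 + $990.65 + $0.00 + $273.94 = $2,386.07
Net pay = $4,460.33 − $2,386.07 = $2,074.26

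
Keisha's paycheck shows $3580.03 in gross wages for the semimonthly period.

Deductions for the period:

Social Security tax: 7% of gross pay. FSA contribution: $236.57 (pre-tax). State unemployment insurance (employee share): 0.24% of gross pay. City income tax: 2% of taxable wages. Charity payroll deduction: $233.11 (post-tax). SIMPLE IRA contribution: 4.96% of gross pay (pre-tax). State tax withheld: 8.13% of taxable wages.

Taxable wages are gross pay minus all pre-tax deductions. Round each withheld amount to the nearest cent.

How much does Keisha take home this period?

$2352.88

SIMPLE IRA contribution: $3580.03 × 0.0496 = $177.57
FSA contribution: $236.57
Pre-tax total = $177.57 + $236.57 = $414.14
Taxable wages = $3580.03 − $414.14 = $3165.89
State tax withheld: $3165.89 × 0.0813 = $257.39
City income tax: $3165.89 × 0.02 = $63.32
Social Security tax: $3580.03 × 0.07 = $250.60
State unemployment insurance (employee share): $3580.03 × 0.0024 = $8.59
Charity payroll deduction: $233.11
Total deductions = $177.57 + $236.57 + $257.39 + $63.32 + $250.60 + $8.59 + $233.11 = $1227.15
Net pay = $3580.03 − $1227.15 = $2352.88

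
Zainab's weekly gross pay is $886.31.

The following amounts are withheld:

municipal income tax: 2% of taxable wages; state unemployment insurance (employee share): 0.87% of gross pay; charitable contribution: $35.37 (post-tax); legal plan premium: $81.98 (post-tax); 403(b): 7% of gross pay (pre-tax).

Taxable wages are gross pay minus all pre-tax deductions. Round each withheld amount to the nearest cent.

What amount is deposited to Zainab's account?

403(b): $886.31 × 0.07 = $62.04
Taxable wages = $886.31 − $62.04 = $824.27
Municipal income tax: $824.27 × 0.02 = $16.49
State unemployment insurance (employee share): $886.31 × 0.0087 = $7.71
Legal plan premium: $81.98
Charitable contribution: $35.37
Total deductions = $62.04 + $16.49 + $7.71 + $81.98 + $35.37 = $203.59
Net pay = $886.31 − $203.59 = $682.72

$682.72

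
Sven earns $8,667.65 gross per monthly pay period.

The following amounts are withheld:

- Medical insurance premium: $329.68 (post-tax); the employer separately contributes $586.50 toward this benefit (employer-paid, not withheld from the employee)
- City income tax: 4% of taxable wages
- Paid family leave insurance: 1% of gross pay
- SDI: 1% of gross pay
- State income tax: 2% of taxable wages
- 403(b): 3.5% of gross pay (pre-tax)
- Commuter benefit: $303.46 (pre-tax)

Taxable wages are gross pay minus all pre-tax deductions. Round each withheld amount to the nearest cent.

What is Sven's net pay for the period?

$7,074.13

Commuter benefit: $303.46
403(b): $8,667.65 × 0.035 = $303.37
Pre-tax total = $303.46 + $303.37 = $606.83
Taxable wages = $8,667.65 − $606.83 = $8,060.82
City income tax: $8,060.82 × 0.04 = $322.43
State income tax: $8,060.82 × 0.02 = $161.22
Paid family leave insurance: $8,667.65 × 0.01 = $86.68
SDI: $8,667.65 × 0.01 = $86.68
Medical insurance premium: $329.68
(Employer's $586.50 toward medical insurance premium is not withheld from the employee.)
Total deductions = $303.46 + $303.37 + $322.43 + $161.22 + $86.68 + $86.68 + $329.68 = $1,593.52
Net pay = $8,667.65 − $1,593.52 = $7,074.13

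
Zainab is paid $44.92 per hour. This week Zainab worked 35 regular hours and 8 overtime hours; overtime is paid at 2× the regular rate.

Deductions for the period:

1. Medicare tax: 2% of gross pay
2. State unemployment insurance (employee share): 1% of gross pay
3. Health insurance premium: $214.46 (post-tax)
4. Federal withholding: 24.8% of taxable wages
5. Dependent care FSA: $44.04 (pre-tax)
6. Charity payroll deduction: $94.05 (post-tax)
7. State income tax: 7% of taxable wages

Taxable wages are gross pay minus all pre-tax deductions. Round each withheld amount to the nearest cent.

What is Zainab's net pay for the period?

$1,155.13

Regular pay: 35 × $44.92 = $1,572.20
Overtime pay: 8 × $44.92 × 2 = $718.72
Gross pay = $1,572.20 + $718.72 = $2,290.92
Dependent care FSA: $44.04
Taxable wages = $2,290.92 − $44.04 = $2,246.88
Federal withholding: $2,246.88 × 0.248 = $557.23
State income tax: $2,246.88 × 0.07 = $157.28
Medicare tax: $2,290.92 × 0.02 = $45.82
State unemployment insurance (employee share): $2,290.92 × 0.01 = $22.91
Charity payroll deduction: $94.05
Health insurance premium: $214.46
Total deductions = $44.04 + $557.23 + $157.28 + $45.82 + $22.91 + $94.05 + $214.46 = $1,135.79
Net pay = $2,290.92 − $1,135.79 = $1,155.13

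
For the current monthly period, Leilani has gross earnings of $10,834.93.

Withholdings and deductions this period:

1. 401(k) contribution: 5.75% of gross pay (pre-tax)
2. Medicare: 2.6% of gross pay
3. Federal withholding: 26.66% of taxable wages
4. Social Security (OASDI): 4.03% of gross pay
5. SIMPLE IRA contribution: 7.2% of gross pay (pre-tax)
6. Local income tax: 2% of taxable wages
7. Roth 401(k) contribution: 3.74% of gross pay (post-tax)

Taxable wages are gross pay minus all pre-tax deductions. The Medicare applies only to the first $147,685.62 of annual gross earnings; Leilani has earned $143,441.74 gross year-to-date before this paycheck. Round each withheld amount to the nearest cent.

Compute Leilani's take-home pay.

401(k) contribution: $10,834.93 × 0.0575 = $623.01
SIMPLE IRA contribution: $10,834.93 × 0.072 = $780.11
Pre-tax total = $623.01 + $780.11 = $1,403.12
Taxable wages = $10,834.93 − $1,403.12 = $9,431.81
Federal withholding: $9,431.81 × 0.2666 = $2,514.52
Local income tax: $9,431.81 × 0.02 = $188.64
Social Security (OASDI): $10,834.93 × 0.0403 = $436.65
Medicare: only $147,685.62 − $143,441.74 = $4,243.88 of this check is subject → $4,243.88 × 0.026 = $110.34
Roth 401(k) contribution: $10,834.93 × 0.0374 = $405.23
Total deductions = $623.01 + $780.11 + $2,514.52 + $188.64 + $436.65 + $110.34 + $405.23 = $5,058.50
Net pay = $10,834.93 − $5,058.50 = $5,776.43

$5,776.43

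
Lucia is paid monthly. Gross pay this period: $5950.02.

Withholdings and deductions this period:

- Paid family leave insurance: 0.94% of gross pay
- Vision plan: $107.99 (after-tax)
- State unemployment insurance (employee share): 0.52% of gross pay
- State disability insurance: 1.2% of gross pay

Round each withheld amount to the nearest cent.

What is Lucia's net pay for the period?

$5683.76

Paid family leave insurance: $5950.02 × 0.0094 = $55.93
State disability insurance: $5950.02 × 0.012 = $71.40
State unemployment insurance (employee share): $5950.02 × 0.0052 = $30.94
Vision plan: $107.99
Total deductions = $55.93 + $71.40 + $30.94 + $107.99 = $266.26
Net pay = $5950.02 − $266.26 = $5683.76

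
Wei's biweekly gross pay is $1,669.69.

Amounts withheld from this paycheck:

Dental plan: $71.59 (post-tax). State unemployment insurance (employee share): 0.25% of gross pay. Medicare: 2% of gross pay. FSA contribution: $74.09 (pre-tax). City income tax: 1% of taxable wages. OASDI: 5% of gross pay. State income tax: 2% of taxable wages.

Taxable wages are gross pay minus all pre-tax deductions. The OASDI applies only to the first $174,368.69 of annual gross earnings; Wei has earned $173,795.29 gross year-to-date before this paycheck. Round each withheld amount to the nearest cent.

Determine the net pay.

FSA contribution: $74.09
Taxable wages = $1,669.69 − $74.09 = $1,595.60
City income tax: $1,595.60 × 0.01 = $15.96
State income tax: $1,595.60 × 0.02 = $31.91
OASDI: only $174,368.69 − $173,795.29 = $573.40 of this check is subject → $573.40 × 0.05 = $28.67
Medicare: $1,669.69 × 0.02 = $33.39
State unemployment insurance (employee share): $1,669.69 × 0.0025 = $4.17
Dental plan: $71.59
Total deductions = $74.09 + $15.96 + $31.91 + $28.67 + $33.39 + $4.17 + $71.59 = $259.78
Net pay = $1,669.69 − $259.78 = $1,409.91

$1,409.91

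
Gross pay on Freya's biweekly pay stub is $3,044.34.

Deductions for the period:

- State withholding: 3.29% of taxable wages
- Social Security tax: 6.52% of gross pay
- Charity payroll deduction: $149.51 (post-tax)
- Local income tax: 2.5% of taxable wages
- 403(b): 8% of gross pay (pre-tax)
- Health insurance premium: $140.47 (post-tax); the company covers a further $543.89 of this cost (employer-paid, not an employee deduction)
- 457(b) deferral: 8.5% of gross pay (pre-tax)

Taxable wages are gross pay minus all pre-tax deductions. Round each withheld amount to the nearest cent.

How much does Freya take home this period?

457(b) deferral: $3,044.34 × 0.085 = $258.77
403(b): $3,044.34 × 0.08 = $243.55
Pre-tax total = $258.77 + $243.55 = $502.32
Taxable wages = $3,044.34 − $502.32 = $2,542.02
Local income tax: $2,542.02 × 0.025 = $63.55
State withholding: $2,542.02 × 0.0329 = $83.63
Social Security tax: $3,044.34 × 0.0652 = $198.49
Health insurance premium: $140.47
Charity payroll deduction: $149.51
(Employer's $543.89 toward health insurance premium is not withheld from the employee.)
Total deductions = $258.77 + $243.55 + $63.55 + $83.63 + $198.49 + $140.47 + $149.51 = $1,137.97
Net pay = $3,044.34 − $1,137.97 = $1,906.37

$1,906.37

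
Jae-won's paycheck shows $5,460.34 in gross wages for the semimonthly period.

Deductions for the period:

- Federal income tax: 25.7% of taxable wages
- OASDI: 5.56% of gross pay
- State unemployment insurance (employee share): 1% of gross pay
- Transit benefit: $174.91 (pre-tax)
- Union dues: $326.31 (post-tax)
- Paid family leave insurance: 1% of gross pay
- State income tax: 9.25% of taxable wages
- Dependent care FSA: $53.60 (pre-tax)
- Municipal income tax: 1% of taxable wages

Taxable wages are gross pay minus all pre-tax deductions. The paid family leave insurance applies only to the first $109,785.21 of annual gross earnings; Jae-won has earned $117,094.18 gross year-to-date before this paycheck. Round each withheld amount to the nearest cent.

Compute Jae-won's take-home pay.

$2,666.49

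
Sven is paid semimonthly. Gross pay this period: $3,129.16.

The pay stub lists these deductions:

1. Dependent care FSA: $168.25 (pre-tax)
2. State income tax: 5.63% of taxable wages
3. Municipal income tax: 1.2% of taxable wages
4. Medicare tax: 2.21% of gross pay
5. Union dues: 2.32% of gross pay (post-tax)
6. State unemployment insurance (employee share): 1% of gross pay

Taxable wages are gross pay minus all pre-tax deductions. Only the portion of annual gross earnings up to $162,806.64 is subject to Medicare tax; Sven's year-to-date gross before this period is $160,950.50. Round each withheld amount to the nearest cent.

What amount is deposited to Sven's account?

$2,613.77

Dependent care FSA: $168.25
Taxable wages = $3,129.16 − $168.25 = $2,960.91
Municipal income tax: $2,960.91 × 0.012 = $35.53
State income tax: $2,960.91 × 0.0563 = $166.70
Medicare tax: only $162,806.64 − $160,950.50 = $1,856.14 of this check is subject → $1,856.14 × 0.0221 = $41.02
State unemployment insurance (employee share): $3,129.16 × 0.01 = $31.29
Union dues: $3,129.16 × 0.0232 = $72.60
Total deductions = $168.25 + $35.53 + $166.70 + $41.02 + $31.29 + $72.60 = $515.39
Net pay = $3,129.16 − $515.39 = $2,613.77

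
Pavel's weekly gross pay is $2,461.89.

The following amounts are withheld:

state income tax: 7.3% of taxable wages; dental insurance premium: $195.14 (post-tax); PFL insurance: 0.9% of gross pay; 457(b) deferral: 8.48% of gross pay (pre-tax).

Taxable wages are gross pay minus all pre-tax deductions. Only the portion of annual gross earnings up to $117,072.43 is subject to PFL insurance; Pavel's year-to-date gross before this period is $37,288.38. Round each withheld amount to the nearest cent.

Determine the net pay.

457(b) deferral: $2,461.89 × 0.0848 = $208.77
Taxable wages = $2,461.89 − $208.77 = $2,253.12
State income tax: $2,253.12 × 0.073 = $164.48
PFL insurance: cap not yet reached, full $2,461.89 is subject → $2,461.89 × 0.009 = $22.16
Dental insurance premium: $195.14
Total deductions = $208.77 + $164.48 + $22.16 + $195.14 = $590.55
Net pay = $2,461.89 − $590.55 = $1,871.34

$1,871.34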